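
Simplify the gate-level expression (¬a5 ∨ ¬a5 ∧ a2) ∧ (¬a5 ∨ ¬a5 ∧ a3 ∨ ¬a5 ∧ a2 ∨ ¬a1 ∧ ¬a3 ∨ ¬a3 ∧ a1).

(¬a5 ∨ ¬a5 ∧ a2) ∧ (¬a5 ∨ ¬a5 ∧ a3 ∨ ¬a5 ∧ a2 ∨ ¬a1 ∧ ¬a3 ∨ ¬a3 ∧ a1)
= (¬a5 ∨ ¬a5 ∧ a2) ∧ (¬a5 ∨ ¬a5 ∧ a2 ∨ ¬a1 ∧ ¬a3 ∨ ¬a3 ∧ a1)   — absorption
= (¬a5 ∨ ¬a5 ∧ a2) ∧ (¬a5 ∨ ¬a5 ∧ a2 ∨ ¬a3)   — distribution
= ¬a5 ∨ ¬a5 ∧ a2   — absorption
= ¬a5   — absorption

¬a5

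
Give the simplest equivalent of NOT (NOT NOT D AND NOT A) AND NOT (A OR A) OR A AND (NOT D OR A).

NOT D OR A

NOT (NOT NOT D AND NOT A) AND NOT (A OR A) OR A AND (NOT D OR A)
= NOT (NOT NOT D AND NOT A) AND NOT A OR A AND (NOT D OR A)   (idempotence)
= (NOT D OR A) AND NOT A OR A AND (NOT D OR A)   (De Morgan)
= NOT D OR A   (distribution)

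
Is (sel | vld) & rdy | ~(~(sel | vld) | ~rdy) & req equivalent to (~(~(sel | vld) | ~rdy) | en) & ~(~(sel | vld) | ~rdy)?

Yes

E1: (sel | vld) & rdy | ~(~(sel | vld) | ~rdy) & req
    = (sel | vld) & rdy | (sel | vld) & rdy & req   [De Morgan]
    = (sel | vld) & rdy   [absorption]
E2: (~(~(sel | vld) | ~rdy) | en) & ~(~(sel | vld) | ~rdy)
    = ~(~(sel | vld) | ~rdy)   [absorption]
    = (sel | vld) & rdy   [De Morgan]
Both reduce to (sel | vld) & rdy, so they are equivalent.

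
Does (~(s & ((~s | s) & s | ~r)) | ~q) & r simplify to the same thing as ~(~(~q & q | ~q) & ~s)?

E1: (~(s & ((~s | s) & s | ~r)) | ~q) & r
    = (~(s & (s | ~r)) | ~q) & r   (complement / identity)
    = (~s | ~q) & r   (absorption)
E2: ~(~(~q & q | ~q) & ~s)
    = ~(~~q & ~s)   (complement / identity)
    = ~q | s   (De Morgan)
These differ: at q=1, r=0, s=1, E1 = 0 but E2 = 1.

No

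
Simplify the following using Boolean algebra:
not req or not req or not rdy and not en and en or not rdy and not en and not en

not req or not req or not rdy and not en and en or not rdy and not en and not en
= not req or not rdy and not en and en or not rdy and not en and not en   [idempotence]
= not req or not rdy and not en   [distribution]

not req or not rdy and not en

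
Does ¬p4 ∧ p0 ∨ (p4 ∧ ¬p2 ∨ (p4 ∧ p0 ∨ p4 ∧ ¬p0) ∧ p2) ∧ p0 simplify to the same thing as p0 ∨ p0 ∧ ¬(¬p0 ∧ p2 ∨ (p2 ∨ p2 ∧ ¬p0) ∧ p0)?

E1: ¬p4 ∧ p0 ∨ (p4 ∧ ¬p2 ∨ (p4 ∧ p0 ∨ p4 ∧ ¬p0) ∧ p2) ∧ p0
    = ¬p4 ∧ p0 ∨ (p4 ∧ ¬p2 ∨ p4 ∧ p2) ∧ p0   — distribution
    = ¬p4 ∧ p0 ∨ p4 ∧ p0   — distribution
    = p0   — distribution
E2: p0 ∨ p0 ∧ ¬(¬p0 ∧ p2 ∨ (p2 ∨ p2 ∧ ¬p0) ∧ p0)
    = p0 ∨ p0 ∧ ¬(¬p0 ∧ p2 ∨ p2 ∧ p0)   — absorption
    = p0 ∨ p0 ∧ ¬p2   — distribution
    = p0   — absorption
Both reduce to p0, so they are equivalent.

Yes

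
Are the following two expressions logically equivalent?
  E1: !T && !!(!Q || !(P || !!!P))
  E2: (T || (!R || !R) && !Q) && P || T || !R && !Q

No

E1: !T && !!(!Q || !(P || !!!P))
    = !T && !(Q && (P || !!!P))   (De Morgan)
    = !T && !(Q && (P || !P))   (double negation)
    = !T && !Q   (complement / identity)
E2: (T || (!R || !R) && !Q) && P || T || !R && !Q
    = (T || !R && !Q) && P || T || !R && !Q   (idempotence)
    = T || !R && !Q   (absorption)
These differ: at P=0, Q=0, R=0, T=1, E1 = 0 but E2 = 1.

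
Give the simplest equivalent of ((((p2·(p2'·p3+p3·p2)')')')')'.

p2·p3'

((((p2·(p2'·p3+p3·p2)')')')')'
= ((((p2·p3')')')')'   (distribution)
= ((p2·p3')')'   (double negation)
= p2·p3'   (double negation)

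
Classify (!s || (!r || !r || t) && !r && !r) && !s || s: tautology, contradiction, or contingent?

(!s || (!r || !r || t) && !r && !r) && !s || s
= (!s || (!r || t) && !r && !r) && !s || s   — idempotence
= (!s || (!r || t) && !r) && !s || s   — idempotence
= (!s || !r) && !s || s   — absorption
= !s || s   — absorption
= true   — complement

tautology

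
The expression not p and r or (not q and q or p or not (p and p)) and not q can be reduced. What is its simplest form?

not p and r or not q

not p and r or (not q and q or p or not (p and p)) and not q
= not p and r or (not q and q or p or not p) and not q   — idempotence
= not p and r or (p or not p) and not q   — complement / identity
= not p and r or not q   — complement / identity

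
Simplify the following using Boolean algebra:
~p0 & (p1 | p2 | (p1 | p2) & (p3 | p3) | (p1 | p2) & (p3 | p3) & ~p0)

~p0 & (p1 | p2 | (p1 | p2) & (p3 | p3) | (p1 | p2) & (p3 | p3) & ~p0)
= ~p0 & (p1 | p2 | (p1 | p2) & (p3 | p3))   (absorption)
= ~p0 & (p1 | p2 | (p1 | p2) & p3)   (idempotence)
= ~p0 & (p1 | p2)   (absorption)

~p0 & (p1 | p2)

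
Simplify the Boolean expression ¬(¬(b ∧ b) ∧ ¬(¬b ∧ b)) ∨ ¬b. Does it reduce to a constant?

¬(¬(b ∧ b) ∧ ¬(¬b ∧ b)) ∨ ¬b
= b ∧ b ∨ ¬b ∧ b ∨ ¬b   (De Morgan)
= b ∨ ¬b   (distribution)
= True   (complement)

True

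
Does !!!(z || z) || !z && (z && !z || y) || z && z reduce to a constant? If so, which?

yes, True

!!!(z || z) || !z && (z && !z || y) || z && z
= !(z || z) || !z && (z && !z || y) || z && z   (double negation)
= !(z || z) || !z && (z && !z || y) || z   (idempotence)
= !z || !z && (z && !z || y) || z   (idempotence)
= !z || !z && y || z   (complement / identity)
= !z || z   (absorption)
= true   (complement)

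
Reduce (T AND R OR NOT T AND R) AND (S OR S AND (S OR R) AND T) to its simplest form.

R AND S

(T AND R OR NOT T AND R) AND (S OR S AND (S OR R) AND T)
= (T AND R OR NOT T AND R) AND (S OR S AND T)   — absorption
= (T AND R OR NOT T AND R) AND S   — absorption
= R AND S   — distribution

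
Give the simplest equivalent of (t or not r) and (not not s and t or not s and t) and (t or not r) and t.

(t or not r) and (not not s and t or not s and t) and (t or not r) and t
= (t or not r) and (s and t or not s and t) and (t or not r) and t   (double negation)
= (t or not r) and t and (t or not r) and t   (distribution)
= (t or not r) and t   (idempotence)
= t   (absorption)

t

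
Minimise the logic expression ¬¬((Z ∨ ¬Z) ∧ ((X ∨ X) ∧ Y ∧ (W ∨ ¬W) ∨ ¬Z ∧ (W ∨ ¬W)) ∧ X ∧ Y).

X ∧ Y

¬¬((Z ∨ ¬Z) ∧ ((X ∨ X) ∧ Y ∧ (W ∨ ¬W) ∨ ¬Z ∧ (W ∨ ¬W)) ∧ X ∧ Y)
= ¬¬((Z ∨ ¬Z) ∧ (W ∨ ¬W) ∧ ((X ∨ X) ∧ Y ∨ ¬Z) ∧ X ∧ Y)
= (Z ∨ ¬Z) ∧ (W ∨ ¬W) ∧ ((X ∨ X) ∧ Y ∨ ¬Z) ∧ X ∧ Y
= (W ∨ ¬W) ∧ ((X ∨ X) ∧ Y ∨ ¬Z) ∧ X ∧ Y
= ((X ∨ X) ∧ Y ∨ ¬Z) ∧ X ∧ Y
= (X ∧ Y ∨ ¬Z) ∧ X ∧ Y
= X ∧ Y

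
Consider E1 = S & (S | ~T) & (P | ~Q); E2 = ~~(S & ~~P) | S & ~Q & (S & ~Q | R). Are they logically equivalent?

E1: S & (S | ~T) & (P | ~Q)
    = S & (P | ~Q)   [absorption]
E2: ~~(S & ~~P) | S & ~Q & (S & ~Q | R)
    = S & ~~P | S & ~Q & (S & ~Q | R)   [double negation]
    = S & ~~P | S & ~Q   [absorption]
    = S & (~~P | ~Q)   [distribution]
    = S & (P | ~Q)   [double negation]
Both reduce to S & (P | ~Q), so they are equivalent.

Yes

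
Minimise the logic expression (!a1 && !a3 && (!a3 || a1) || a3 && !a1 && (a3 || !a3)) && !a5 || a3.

!a1 && !a5 || a3

(!a1 && !a3 && (!a3 || a1) || a3 && !a1 && (a3 || !a3)) && !a5 || a3
= (!a1 && !a3 && (!a3 || a1) || a3 && !a1) && !a5 || a3
= (!a1 && !a3 || a3 && !a1) && !a5 || a3
= !a1 && !a5 || a3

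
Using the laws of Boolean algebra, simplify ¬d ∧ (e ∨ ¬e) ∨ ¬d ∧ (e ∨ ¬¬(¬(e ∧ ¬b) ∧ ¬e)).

¬d ∧ (e ∨ ¬e) ∨ ¬d ∧ (e ∨ ¬¬(¬(e ∧ ¬b) ∧ ¬e))
= ¬d ∧ (e ∨ ¬e) ∨ ¬d ∧ (e ∨ ¬(e ∧ ¬b ∨ e))
= ¬d ∧ (e ∨ ¬e) ∨ ¬d ∧ (e ∨ ¬e)
= ¬d ∧ (e ∨ ¬e)
= ¬d

¬d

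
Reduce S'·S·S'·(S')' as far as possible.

S'·S·S'·(S')'
= S'·S·S'·S
= S'·S
= 0

0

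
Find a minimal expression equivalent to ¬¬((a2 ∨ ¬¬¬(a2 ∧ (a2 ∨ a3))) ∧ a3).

a3

¬¬((a2 ∨ ¬¬¬(a2 ∧ (a2 ∨ a3))) ∧ a3)
= (a2 ∨ ¬¬¬(a2 ∧ (a2 ∨ a3))) ∧ a3   (double negation)
= (a2 ∨ ¬(a2 ∧ (a2 ∨ a3))) ∧ a3   (double negation)
= (a2 ∨ ¬a2) ∧ a3   (absorption)
= a3   (complement / identity)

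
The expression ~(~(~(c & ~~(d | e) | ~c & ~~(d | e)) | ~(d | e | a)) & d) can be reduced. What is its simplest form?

~(~(~(c & ~~(d | e) | ~c & ~~(d | e)) | ~(d | e | a)) & d)
= ~(~(~~~(d | e) | ~(d | e | a)) & d)   (distribution)
= ~(~~(d | e) & (d | e | a) & d)   (De Morgan)
= ~((d | e) & (d | e | a) & d)   (double negation)
= ~((d | e) & d)   (absorption)
= ~d   (absorption)

~d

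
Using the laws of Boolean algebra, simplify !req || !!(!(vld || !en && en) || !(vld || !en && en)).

!req || !!(!(vld || !en && en) || !(vld || !en && en))
= !req || !(vld || !en && en) || !(vld || !en && en)
= !req || !(vld || !en && en)
= !req || !vld

!req || !vld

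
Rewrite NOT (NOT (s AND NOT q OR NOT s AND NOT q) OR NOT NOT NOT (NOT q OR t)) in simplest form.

NOT (NOT (s AND NOT q OR NOT s AND NOT q) OR NOT NOT NOT (NOT q OR t))
= NOT (NOT (s AND NOT q OR NOT s AND NOT q) OR NOT (NOT q OR t))
= NOT (NOT NOT q OR NOT (NOT q OR t))
= NOT q AND (NOT q OR t)
= NOT q

NOT q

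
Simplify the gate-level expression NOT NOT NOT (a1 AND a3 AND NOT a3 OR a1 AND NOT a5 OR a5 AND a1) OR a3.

NOT NOT NOT (a1 AND a3 AND NOT a3 OR a1 AND NOT a5 OR a5 AND a1) OR a3
= NOT NOT NOT ((a3 AND NOT a3 OR NOT a5) AND a1 OR a5 AND a1) OR a3   [distribution]
= NOT NOT NOT (NOT a5 AND a1 OR a5 AND a1) OR a3   [complement / identity]
= NOT (NOT a5 AND a1 OR a5 AND a1) OR a3   [double negation]
= NOT a1 OR a3   [distribution]

NOT a1 OR a3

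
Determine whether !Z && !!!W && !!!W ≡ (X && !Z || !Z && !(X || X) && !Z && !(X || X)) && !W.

Yes

E1: !Z && !!!W && !!!W
    = !Z && !!!W
    = !Z && !W
E2: (X && !Z || !Z && !(X || X) && !Z && !(X || X)) && !W
    = (X && !Z || !Z && !(X || X)) && !W
    = (X && !Z || !Z && !X) && !W
    = !Z && !W
Both reduce to !Z && !W, so they are equivalent.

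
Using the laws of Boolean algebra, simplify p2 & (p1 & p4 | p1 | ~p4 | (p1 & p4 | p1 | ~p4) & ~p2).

p2 & (p1 | ~p4)

p2 & (p1 & p4 | p1 | ~p4 | (p1 & p4 | p1 | ~p4) & ~p2)
= p2 & (p1 & p4 | p1 | ~p4)   — absorption
= p2 & (p1 | ~p4)   — absorption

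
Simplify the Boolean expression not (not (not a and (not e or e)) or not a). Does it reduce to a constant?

not (not (not a and (not e or e)) or not a)
= not a and (not e or e) and a
= not a and a
= False

False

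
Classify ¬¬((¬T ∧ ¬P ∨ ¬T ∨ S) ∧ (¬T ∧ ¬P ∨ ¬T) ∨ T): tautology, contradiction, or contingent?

¬¬((¬T ∧ ¬P ∨ ¬T ∨ S) ∧ (¬T ∧ ¬P ∨ ¬T) ∨ T)
= ¬¬(¬T ∧ ¬P ∨ ¬T ∨ T)   — absorption
= ¬T ∧ ¬P ∨ ¬T ∨ T   — double negation
= ¬T ∨ T   — absorption
= True   — complement

tautology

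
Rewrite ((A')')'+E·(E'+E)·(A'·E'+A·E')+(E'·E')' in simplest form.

A'+E

((A')')'+E·(E'+E)·(A'·E'+A·E')+(E'·E')'
= ((A')')'+E·(A'·E'+A·E')+(E'·E')'
= ((A')')'+E·E'+(E'·E')'
= A'+E·E'+(E'·E')'
= A'+(E'·E')'
= A'+(E')'
= A'+E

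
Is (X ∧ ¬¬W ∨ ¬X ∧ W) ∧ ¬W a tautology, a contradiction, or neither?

contradiction

(X ∧ ¬¬W ∨ ¬X ∧ W) ∧ ¬W
= (X ∧ W ∨ ¬X ∧ W) ∧ ¬W   — double negation
= W ∧ ¬W   — distribution
= False   — complement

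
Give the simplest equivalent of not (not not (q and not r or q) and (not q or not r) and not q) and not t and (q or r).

not (not not (q and not r or q) and (not q or not r) and not q) and not t and (q or r)
= not (not not (q and not r or q) and not q) and not t and (q or r)   [absorption]
= not (not not q and not q) and not t and (q or r)   [absorption]
= (not q or q) and not t and (q or r)   [De Morgan]
= not t and (q or r)   [complement / identity]

not t and (q or r)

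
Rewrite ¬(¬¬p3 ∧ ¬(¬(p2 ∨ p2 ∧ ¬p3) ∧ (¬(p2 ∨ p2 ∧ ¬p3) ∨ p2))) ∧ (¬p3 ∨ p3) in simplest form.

¬p3 ∨ ¬p2

¬(¬¬p3 ∧ ¬(¬(p2 ∨ p2 ∧ ¬p3) ∧ (¬(p2 ∨ p2 ∧ ¬p3) ∨ p2))) ∧ (¬p3 ∨ p3)
= ¬(¬¬p3 ∧ ¬¬(p2 ∨ p2 ∧ ¬p3)) ∧ (¬p3 ∨ p3)   (absorption)
= (¬p3 ∨ ¬(p2 ∨ p2 ∧ ¬p3)) ∧ (¬p3 ∨ p3)   (De Morgan)
= (¬p3 ∨ ¬p2) ∧ (¬p3 ∨ p3)   (absorption)
= ¬p3 ∨ ¬p2   (complement / identity)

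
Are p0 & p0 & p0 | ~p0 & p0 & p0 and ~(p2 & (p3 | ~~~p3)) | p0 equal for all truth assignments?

No

E1: p0 & p0 & p0 | ~p0 & p0 & p0
    = p0 & p0   (distribution)
    = p0   (idempotence)
E2: ~(p2 & (p3 | ~~~p3)) | p0
    = ~(p2 & (p3 | ~p3)) | p0   (double negation)
    = ~p2 | p0   (complement / identity)
These differ: at p0=0, p2=0, p3=0, E1 = 0 but E2 = 1.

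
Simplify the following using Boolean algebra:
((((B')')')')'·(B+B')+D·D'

((((B')')')')'·(B+B')+D·D'
= ((((B')')')')'·(B+B')   [complement / identity]
= ((B')')'·(B+B')   [double negation]
= ((B')')'   [complement / identity]
= B'   [double negation]

B'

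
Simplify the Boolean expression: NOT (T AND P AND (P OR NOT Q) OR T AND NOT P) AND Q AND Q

NOT (T AND P AND (P OR NOT Q) OR T AND NOT P) AND Q AND Q
= NOT (T AND P AND (P OR NOT Q) OR T AND NOT P) AND Q   — idempotence
= NOT (T AND P OR T AND NOT P) AND Q   — absorption
= NOT T AND Q   — distribution

NOT T AND Q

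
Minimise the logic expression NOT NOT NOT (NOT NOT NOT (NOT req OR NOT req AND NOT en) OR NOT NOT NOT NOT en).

NOT req AND NOT en

NOT NOT NOT (NOT NOT NOT (NOT req OR NOT req AND NOT en) OR NOT NOT NOT NOT en)
= NOT NOT NOT (NOT NOT NOT NOT req OR NOT NOT NOT NOT en)   — absorption
= NOT NOT NOT (NOT NOT req OR NOT NOT NOT NOT en)   — double negation
= NOT NOT NOT (NOT NOT req OR NOT NOT en)   — double negation
= NOT NOT (NOT req AND NOT en)   — De Morgan
= NOT req AND NOT en   — double negation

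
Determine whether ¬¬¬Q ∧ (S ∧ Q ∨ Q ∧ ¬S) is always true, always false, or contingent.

always false

¬¬¬Q ∧ (S ∧ Q ∨ Q ∧ ¬S)
= ¬¬¬Q ∧ Q   [distribution]
= ¬Q ∧ Q   [double negation]
= False   [complement]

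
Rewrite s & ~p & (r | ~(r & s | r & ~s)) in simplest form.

s & ~p & (r | ~(r & s | r & ~s))
= s & ~p & (r | ~r)   (distribution)
= s & ~p   (complement / identity)

s & ~p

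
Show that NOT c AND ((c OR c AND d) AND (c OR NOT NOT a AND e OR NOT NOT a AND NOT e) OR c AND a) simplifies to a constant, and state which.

FALSE

NOT c AND ((c OR c AND d) AND (c OR NOT NOT a AND e OR NOT NOT a AND NOT e) OR c AND a)
= NOT c AND ((c OR c AND d) AND (c OR NOT NOT a) OR c AND a)
= NOT c AND (c AND (c OR NOT NOT a) OR c AND a)
= NOT c AND (c AND (c OR a) OR c AND a)
= NOT c AND (c OR c AND a)
= NOT c AND c
= FALSE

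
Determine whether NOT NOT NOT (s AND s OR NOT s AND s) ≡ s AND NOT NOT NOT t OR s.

No

E1: NOT NOT NOT (s AND s OR NOT s AND s)
    = NOT NOT NOT s
    = NOT s
E2: s AND NOT NOT NOT t OR s
    = s AND NOT t OR s
    = s
These differ: at s=0, t=0, E1 = 1 but E2 = 0.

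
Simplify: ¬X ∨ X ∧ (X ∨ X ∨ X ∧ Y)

¬X ∨ X ∧ (X ∨ X ∨ X ∧ Y)
= ¬X ∨ X ∧ (X ∨ X)   (absorption)
= ¬X ∨ X ∧ X   (idempotence)
= ¬X ∨ X   (idempotence)
= True   (complement)

True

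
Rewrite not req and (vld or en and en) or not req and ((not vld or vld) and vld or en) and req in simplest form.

not req and (vld or en)

not req and (vld or en and en) or not req and ((not vld or vld) and vld or en) and req
= not req and (vld or en and en) or not req and (vld or en) and req   [complement / identity]
= not req and (vld or en) or not req and (vld or en) and req   [idempotence]
= not req and (vld or en)   [absorption]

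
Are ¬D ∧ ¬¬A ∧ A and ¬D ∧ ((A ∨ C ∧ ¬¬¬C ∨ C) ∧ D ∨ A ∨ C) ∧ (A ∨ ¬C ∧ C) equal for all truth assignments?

E1: ¬D ∧ ¬¬A ∧ A
    = ¬D ∧ A ∧ A   (double negation)
    = ¬D ∧ A   (idempotence)
E2: ¬D ∧ ((A ∨ C ∧ ¬¬¬C ∨ C) ∧ D ∨ A ∨ C) ∧ (A ∨ ¬C ∧ C)
    = ¬D ∧ ((A ∨ C ∧ ¬C ∨ C) ∧ D ∨ A ∨ C) ∧ (A ∨ ¬C ∧ C)   (double negation)
    = ¬D ∧ ((A ∨ C ∧ ¬C ∨ C) ∧ D ∨ A ∨ C) ∧ A   (complement / identity)
    = ¬D ∧ ((A ∨ C) ∧ D ∨ A ∨ C) ∧ A   (complement / identity)
    = ¬D ∧ (A ∨ C) ∧ A   (absorption)
    = ¬D ∧ A   (absorption)
Both reduce to ¬D ∧ A, so they are equivalent.

Yes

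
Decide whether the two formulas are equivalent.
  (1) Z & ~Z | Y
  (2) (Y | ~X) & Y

Yes

E1: Z & ~Z | Y
    = Y
E2: (Y | ~X) & Y
    = Y
Both reduce to Y, so they are equivalent.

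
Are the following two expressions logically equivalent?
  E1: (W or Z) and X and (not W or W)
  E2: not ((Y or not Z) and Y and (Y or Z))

No

E1: (W or Z) and X and (not W or W)
    = (W or Z) and X   — complement / identity
E2: not ((Y or not Z) and Y and (Y or Z))
    = not ((Y or not Z) and Y)   — absorption
    = not Y   — absorption
These differ: at W=0, X=0, Y=0, Z=0, E1 = 0 but E2 = 1.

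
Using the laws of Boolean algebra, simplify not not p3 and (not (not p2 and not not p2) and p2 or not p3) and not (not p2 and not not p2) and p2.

p3 and p2

not not p3 and (not (not p2 and not not p2) and p2 or not p3) and not (not p2 and not not p2) and p2
= p3 and (not (not p2 and not not p2) and p2 or not p3) and not (not p2 and not not p2) and p2   [double negation]
= p3 and not (not p2 and not not p2) and p2   [absorption]
= p3 and (p2 or not p2) and p2   [De Morgan]
= p3 and p2   [complement / identity]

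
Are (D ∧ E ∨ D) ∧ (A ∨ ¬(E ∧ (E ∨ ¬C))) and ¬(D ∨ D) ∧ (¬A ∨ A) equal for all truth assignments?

No

E1: (D ∧ E ∨ D) ∧ (A ∨ ¬(E ∧ (E ∨ ¬C)))
    = (D ∧ E ∨ D) ∧ (A ∨ ¬E)   [absorption]
    = D ∧ (A ∨ ¬E)   [absorption]
E2: ¬(D ∨ D) ∧ (¬A ∨ A)
    = ¬D ∧ (¬A ∨ A)   [idempotence]
    = ¬D   [complement / identity]
These differ: at A=0, C=0, D=0, E=0, E1 = 0 but E2 = 1.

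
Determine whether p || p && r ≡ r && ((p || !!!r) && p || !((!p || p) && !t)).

E1: p || p && r
    = p
E2: r && ((p || !!!r) && p || !((!p || p) && !t))
    = r && ((p || !r) && p || !((!p || p) && !t))
    = r && (p || !((!p || p) && !t))
    = r && (p || !!t)
    = r && (p || t)
These differ: at p=1, r=0, t=1, E1 = 1 but E2 = 0.

No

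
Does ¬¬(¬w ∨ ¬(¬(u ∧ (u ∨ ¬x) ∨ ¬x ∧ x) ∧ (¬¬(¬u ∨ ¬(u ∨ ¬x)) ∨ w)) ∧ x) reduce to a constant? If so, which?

no

¬¬(¬w ∨ ¬(¬(u ∧ (u ∨ ¬x) ∨ ¬x ∧ x) ∧ (¬¬(¬u ∨ ¬(u ∨ ¬x)) ∨ w)) ∧ x)
= ¬¬(¬w ∨ ¬(¬(u ∧ (u ∨ ¬x) ∨ ¬x ∧ x) ∧ (¬(u ∧ (u ∨ ¬x)) ∨ w)) ∧ x)   [De Morgan]
= ¬¬(¬w ∨ ¬(¬(u ∧ (u ∨ ¬x)) ∧ (¬(u ∧ (u ∨ ¬x)) ∨ w)) ∧ x)   [complement / identity]
= ¬w ∨ ¬(¬(u ∧ (u ∨ ¬x)) ∧ (¬(u ∧ (u ∨ ¬x)) ∨ w)) ∧ x   [double negation]
= ¬w ∨ ¬¬(u ∧ (u ∨ ¬x)) ∧ x   [absorption]
= ¬w ∨ u ∧ (u ∨ ¬x) ∧ x   [double negation]
= ¬w ∨ u ∧ x   [absorption]
This depends on u, w, x, so it is not a constant.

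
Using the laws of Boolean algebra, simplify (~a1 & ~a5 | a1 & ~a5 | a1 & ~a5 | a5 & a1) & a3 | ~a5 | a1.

(~a1 & ~a5 | a1 & ~a5 | a1 & ~a5 | a5 & a1) & a3 | ~a5 | a1
= (~a1 & ~a5 | a1 & ~a5 | a1) & a3 | ~a5 | a1   (distribution)
= (~a5 | a1) & a3 | ~a5 | a1   (distribution)
= ~a5 | a1   (absorption)

~a5 | a1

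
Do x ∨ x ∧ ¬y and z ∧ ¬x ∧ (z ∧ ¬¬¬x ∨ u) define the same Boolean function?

No

E1: x ∨ x ∧ ¬y
    = x   — absorption
E2: z ∧ ¬x ∧ (z ∧ ¬¬¬x ∨ u)
    = z ∧ ¬x ∧ (z ∧ ¬x ∨ u)   — double negation
    = z ∧ ¬x   — absorption
These differ: at u=1, x=1, y=0, z=0, E1 = 1 but E2 = 0.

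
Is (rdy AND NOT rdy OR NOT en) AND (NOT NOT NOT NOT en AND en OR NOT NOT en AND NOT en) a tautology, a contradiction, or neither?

(rdy AND NOT rdy OR NOT en) AND (NOT NOT NOT NOT en AND en OR NOT NOT en AND NOT en)
= (rdy AND NOT rdy OR NOT en) AND (NOT NOT en AND en OR NOT NOT en AND NOT en)   [double negation]
= (rdy AND NOT rdy OR NOT en) AND NOT NOT en   [distribution]
= NOT en AND NOT NOT en   [complement / identity]
= NOT en AND en   [double negation]
= FALSE   [complement]

contradiction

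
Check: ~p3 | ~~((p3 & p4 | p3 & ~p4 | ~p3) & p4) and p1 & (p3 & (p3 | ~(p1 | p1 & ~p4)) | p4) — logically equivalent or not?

E1: ~p3 | ~~((p3 & p4 | p3 & ~p4 | ~p3) & p4)
    = ~p3 | (p3 & p4 | p3 & ~p4 | ~p3) & p4   (double negation)
    = ~p3 | (p3 | ~p3) & p4   (distribution)
    = ~p3 | p4   (complement / identity)
E2: p1 & (p3 & (p3 | ~(p1 | p1 & ~p4)) | p4)
    = p1 & (p3 & (p3 | ~p1) | p4)   (absorption)
    = p1 & (p3 | p4)   (absorption)
These differ: at p1=0, p3=0, p4=0, E1 = 1 but E2 = 0.

No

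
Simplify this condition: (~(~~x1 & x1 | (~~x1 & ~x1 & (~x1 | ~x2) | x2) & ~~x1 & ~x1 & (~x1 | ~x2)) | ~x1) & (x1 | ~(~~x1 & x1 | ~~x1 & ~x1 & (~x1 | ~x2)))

(~(~~x1 & x1 | (~~x1 & ~x1 & (~x1 | ~x2) | x2) & ~~x1 & ~x1 & (~x1 | ~x2)) | ~x1) & (x1 | ~(~~x1 & x1 | ~~x1 & ~x1 & (~x1 | ~x2)))
= (~(~~x1 & x1 | ~~x1 & ~x1 & (~x1 | ~x2)) | ~x1) & (x1 | ~(~~x1 & x1 | ~~x1 & ~x1 & (~x1 | ~x2)))
= ~x1 & x1 | ~(~~x1 & x1 | ~~x1 & ~x1 & (~x1 | ~x2))
= ~x1 & x1 | ~(~~x1 & x1 | ~~x1 & ~x1)
= ~x1 & x1 | ~~~x1
= ~~~x1
= ~x1

~x1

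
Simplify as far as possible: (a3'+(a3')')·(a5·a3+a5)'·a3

(a3'+(a3')')·(a5·a3+a5)'·a3
= (a3'+a3)·(a5·a3+a5)'·a3
= (a3'+a3)·a5'·a3
= a5'·a3

a5'·a3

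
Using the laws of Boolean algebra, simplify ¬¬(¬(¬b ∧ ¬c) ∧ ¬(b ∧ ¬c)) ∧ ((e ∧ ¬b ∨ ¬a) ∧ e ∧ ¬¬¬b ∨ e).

c ∧ e

¬¬(¬(¬b ∧ ¬c) ∧ ¬(b ∧ ¬c)) ∧ ((e ∧ ¬b ∨ ¬a) ∧ e ∧ ¬¬¬b ∨ e)
= ¬(¬b ∧ ¬c ∨ b ∧ ¬c) ∧ ((e ∧ ¬b ∨ ¬a) ∧ e ∧ ¬¬¬b ∨ e)   [De Morgan]
= ¬(¬b ∧ ¬c ∨ b ∧ ¬c) ∧ ((e ∧ ¬b ∨ ¬a) ∧ e ∧ ¬b ∨ e)   [double negation]
= ¬(¬b ∧ ¬c ∨ b ∧ ¬c) ∧ (e ∧ ¬b ∨ e)   [absorption]
= ¬¬c ∧ (e ∧ ¬b ∨ e)   [distribution]
= ¬¬c ∧ e   [absorption]
= c ∧ e   [double negation]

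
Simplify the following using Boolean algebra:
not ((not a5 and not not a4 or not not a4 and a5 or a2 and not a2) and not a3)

not ((not a5 and not not a4 or not not a4 and a5 or a2 and not a2) and not a3)
= not ((not not a4 or a2 and not a2) and not a3)   [distribution]
= not (not not a4 and not a3)   [complement / identity]
= not a4 or a3   [De Morgan]

not a4 or a3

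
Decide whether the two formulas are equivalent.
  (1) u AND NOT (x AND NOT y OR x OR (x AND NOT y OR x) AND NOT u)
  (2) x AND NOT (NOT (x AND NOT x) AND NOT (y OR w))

No

E1: u AND NOT (x AND NOT y OR x OR (x AND NOT y OR x) AND NOT u)
    = u AND NOT (x AND NOT y OR x)   [absorption]
    = u AND NOT x   [absorption]
E2: x AND NOT (NOT (x AND NOT x) AND NOT (y OR w))
    = x AND (x AND NOT x OR y OR w)   [De Morgan]
    = x AND (y OR w)   [complement / identity]
These differ: at u=1, w=1, x=0, y=1, E1 = 1 but E2 = 0.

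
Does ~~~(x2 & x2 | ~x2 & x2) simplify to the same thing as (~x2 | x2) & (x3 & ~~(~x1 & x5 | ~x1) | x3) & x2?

E1: ~~~(x2 & x2 | ~x2 & x2)
    = ~~~x2   [distribution]
    = ~x2   [double negation]
E2: (~x2 | x2) & (x3 & ~~(~x1 & x5 | ~x1) | x3) & x2
    = (x3 & ~~(~x1 & x5 | ~x1) | x3) & x2   [complement / identity]
    = (x3 & ~~~x1 | x3) & x2   [absorption]
    = (x3 & ~x1 | x3) & x2   [double negation]
    = x3 & x2   [absorption]
These differ: at x1=0, x2=0, x3=1, x5=1, E1 = 1 but E2 = 0.

No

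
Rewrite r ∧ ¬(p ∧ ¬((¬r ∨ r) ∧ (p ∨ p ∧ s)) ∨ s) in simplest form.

r ∧ ¬(p ∧ ¬((¬r ∨ r) ∧ (p ∨ p ∧ s)) ∨ s)
= r ∧ ¬(p ∧ ¬(p ∨ p ∧ s) ∨ s)
= r ∧ ¬(p ∧ ¬p ∨ s)
= r ∧ ¬s

r ∧ ¬s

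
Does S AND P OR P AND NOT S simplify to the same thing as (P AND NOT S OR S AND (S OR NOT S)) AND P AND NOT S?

No

E1: S AND P OR P AND NOT S
    = P   [distribution]
E2: (P AND NOT S OR S AND (S OR NOT S)) AND P AND NOT S
    = (P AND NOT S OR S) AND P AND NOT S   [complement / identity]
    = P AND NOT S   [absorption]
These differ: at P=1, S=1, E1 = 1 but E2 = 0.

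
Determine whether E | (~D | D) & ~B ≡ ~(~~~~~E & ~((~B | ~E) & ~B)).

Yes

E1: E | (~D | D) & ~B
    = E | ~B
E2: ~(~~~~~E & ~((~B | ~E) & ~B))
    = ~~~~E | (~B | ~E) & ~B
    = ~~~~E | ~B
    = ~~E | ~B
    = E | ~B
Both reduce to E | ~B, so they are equivalent.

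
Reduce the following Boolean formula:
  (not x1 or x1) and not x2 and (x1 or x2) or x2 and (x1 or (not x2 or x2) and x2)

(not x1 or x1) and not x2 and (x1 or x2) or x2 and (x1 or (not x2 or x2) and x2)
= (not x1 or x1) and not x2 and (x1 or x2) or x2 and (x1 or x2)   — complement / identity
= not x2 and (x1 or x2) or x2 and (x1 or x2)   — complement / identity
= x1 or x2   — distribution

x1 or x2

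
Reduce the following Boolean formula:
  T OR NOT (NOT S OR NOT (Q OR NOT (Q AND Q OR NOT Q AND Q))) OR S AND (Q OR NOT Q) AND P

T OR NOT (NOT S OR NOT (Q OR NOT (Q AND Q OR NOT Q AND Q))) OR S AND (Q OR NOT Q) AND P
= T OR NOT (NOT S OR NOT (Q OR NOT Q)) OR S AND (Q OR NOT Q) AND P   — distribution
= T OR S AND (Q OR NOT Q) OR S AND (Q OR NOT Q) AND P   — De Morgan
= T OR S AND (Q OR NOT Q)   — absorption
= T OR S   — complement / identity

T OR S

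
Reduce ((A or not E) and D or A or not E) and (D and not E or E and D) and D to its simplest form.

((A or not E) and D or A or not E) and (D and not E or E and D) and D
= ((A or not E) and D or A or not E) and D and D   [distribution]
= (A or not E) and D and D   [absorption]
= (A or not E) and D   [idempotence]

(A or not E) and D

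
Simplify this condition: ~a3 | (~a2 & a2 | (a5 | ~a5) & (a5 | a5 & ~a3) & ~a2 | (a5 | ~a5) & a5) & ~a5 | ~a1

~a3 | (~a2 & a2 | (a5 | ~a5) & (a5 | a5 & ~a3) & ~a2 | (a5 | ~a5) & a5) & ~a5 | ~a1
= ~a3 | (~a2 & a2 | (a5 | ~a5) & a5 & ~a2 | (a5 | ~a5) & a5) & ~a5 | ~a1   [absorption]
= ~a3 | ((a5 | ~a5) & a5 & ~a2 | (a5 | ~a5) & a5) & ~a5 | ~a1   [complement / identity]
= ~a3 | (a5 | ~a5) & a5 & ~a5 | ~a1   [absorption]
= ~a3 | a5 & ~a5 | ~a1   [complement / identity]
= ~a3 | ~a1   [complement / identity]

~a3 | ~a1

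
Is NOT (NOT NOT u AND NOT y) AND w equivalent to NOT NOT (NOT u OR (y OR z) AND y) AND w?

E1: NOT (NOT NOT u AND NOT y) AND w
    = (NOT u OR y) AND w   — De Morgan
E2: NOT NOT (NOT u OR (y OR z) AND y) AND w
    = NOT NOT (NOT u OR y) AND w   — absorption
    = (NOT u OR y) AND w   — double negation
Both reduce to (NOT u OR y) AND w, so they are equivalent.

Yes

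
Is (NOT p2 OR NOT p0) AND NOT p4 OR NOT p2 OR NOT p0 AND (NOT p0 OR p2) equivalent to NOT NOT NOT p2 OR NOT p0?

Yes

E1: (NOT p2 OR NOT p0) AND NOT p4 OR NOT p2 OR NOT p0 AND (NOT p0 OR p2)
    = (NOT p2 OR NOT p0) AND NOT p4 OR NOT p2 OR NOT p0   [absorption]
    = NOT p2 OR NOT p0   [absorption]
E2: NOT NOT NOT p2 OR NOT p0
    = NOT p2 OR NOT p0   [double negation]
Both reduce to NOT p2 OR NOT p0, so they are equivalent.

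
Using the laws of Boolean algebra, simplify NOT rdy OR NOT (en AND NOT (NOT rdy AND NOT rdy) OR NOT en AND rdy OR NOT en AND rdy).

NOT rdy

NOT rdy OR NOT (en AND NOT (NOT rdy AND NOT rdy) OR NOT en AND rdy OR NOT en AND rdy)
= NOT rdy OR NOT (en AND NOT (NOT rdy AND NOT rdy) OR NOT en AND rdy)   [idempotence]
= NOT rdy OR NOT (en AND (rdy OR rdy) OR NOT en AND rdy)   [De Morgan]
= NOT rdy OR NOT (en AND rdy OR NOT en AND rdy)   [idempotence]
= NOT rdy OR NOT rdy   [distribution]
= NOT rdy   [idempotence]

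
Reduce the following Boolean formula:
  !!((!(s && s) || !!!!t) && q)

!!((!(s && s) || !!!!t) && q)
= (!(s && s) || !!!!t) && q   (double negation)
= (!s || !!!!t) && q   (idempotence)
= (!s || !!t) && q   (double negation)
= (!s || t) && q   (double negation)

(!s || t) && q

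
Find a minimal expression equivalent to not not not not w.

not not not not w
= not not w   (double negation)
= w   (double negation)

w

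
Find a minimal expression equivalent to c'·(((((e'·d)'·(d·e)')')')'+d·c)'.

c'·(((((e'·d)'·(d·e)')')')'+d·c)'
= c'·(((e'·d+d·e)')'+d·c)'   [De Morgan]
= c'·((d')'+d·c)'   [distribution]
= c'·(d+d·c)'   [double negation]
= c'·d'   [absorption]

c'·d'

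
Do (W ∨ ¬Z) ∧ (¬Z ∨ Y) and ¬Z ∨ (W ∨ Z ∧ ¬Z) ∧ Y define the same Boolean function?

E1: (W ∨ ¬Z) ∧ (¬Z ∨ Y)
    = ¬Z ∨ W ∧ Y   (distribution)
E2: ¬Z ∨ (W ∨ Z ∧ ¬Z) ∧ Y
    = ¬Z ∨ W ∧ Y   (complement / identity)
Both reduce to ¬Z ∨ W ∧ Y, so they are equivalent.

Yes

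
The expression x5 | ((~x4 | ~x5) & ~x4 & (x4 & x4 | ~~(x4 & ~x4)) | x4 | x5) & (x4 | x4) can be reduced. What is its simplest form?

x5 | x4

x5 | ((~x4 | ~x5) & ~x4 & (x4 & x4 | ~~(x4 & ~x4)) | x4 | x5) & (x4 | x4)
= x5 | ((~x4 | ~x5) & ~x4 & (x4 & x4 | x4 & ~x4) | x4 | x5) & (x4 | x4)
= x5 | ((~x4 | ~x5) & ~x4 & (x4 & x4 | x4 & ~x4) | x4 | x5) & x4
= x5 | ((~x4 | ~x5) & ~x4 & x4 | x4 | x5) & x4
= x5 | (~x4 & x4 | x4 | x5) & x4
= x5 | (x4 | x5) & x4
= x5 | x4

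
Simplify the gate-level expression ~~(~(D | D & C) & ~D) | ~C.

~D | ~C

~~(~(D | D & C) & ~D) | ~C
= ~~(~D & ~D) | ~C
= ~~~D | ~C
= ~D | ~C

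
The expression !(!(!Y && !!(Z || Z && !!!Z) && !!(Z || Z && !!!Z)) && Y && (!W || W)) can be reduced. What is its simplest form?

!(!(!Y && !!(Z || Z && !!!Z) && !!(Z || Z && !!!Z)) && Y && (!W || W))
= !(!(!Y && !!(Z || Z && !!!Z)) && Y && (!W || W))   (idempotence)
= !(!(!Y && !!(Z || Z && !Z)) && Y && (!W || W))   (double negation)
= !(!(!Y && !!Z) && Y && (!W || W))   (complement / identity)
= !((Y || !Z) && Y && (!W || W))   (De Morgan)
= !((Y || !Z) && Y)   (complement / identity)
= !Y   (absorption)

!Y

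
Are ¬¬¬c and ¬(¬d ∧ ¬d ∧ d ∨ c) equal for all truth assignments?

E1: ¬¬¬c
    = ¬c
E2: ¬(¬d ∧ ¬d ∧ d ∨ c)
    = ¬(¬d ∧ d ∨ c)
    = ¬c
Both reduce to ¬c, so they are equivalent.

Yes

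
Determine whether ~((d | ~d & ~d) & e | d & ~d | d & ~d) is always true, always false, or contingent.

contingent

~((d | ~d & ~d) & e | d & ~d | d & ~d)
= ~((d | ~d) & e | d & ~d | d & ~d)   [idempotence]
= ~(e | d & ~d | d & ~d)   [complement / identity]
= ~(e | d & ~d)   [idempotence]
= ~e   [complement / identity]
This depends on e, so it is not a constant.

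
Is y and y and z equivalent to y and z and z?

E1: y and y and z
    = y and z   — idempotence
E2: y and z and z
    = y and z   — idempotence
Both reduce to y and z, so they are equivalent.

Yes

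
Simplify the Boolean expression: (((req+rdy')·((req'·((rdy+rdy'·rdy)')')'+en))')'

(((req+rdy')·((req'·((rdy+rdy'·rdy)')')'+en))')'
= (((req+rdy')·(req+(rdy+rdy'·rdy)'+en))')'   (De Morgan)
= (req+rdy')·(req+(rdy+rdy'·rdy)'+en)   (double negation)
= (req+rdy')·(req+rdy'+en)   (complement / identity)
= req+rdy'   (absorption)

req+rdy'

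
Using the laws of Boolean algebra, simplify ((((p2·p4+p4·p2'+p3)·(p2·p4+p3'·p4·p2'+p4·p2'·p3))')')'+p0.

p4'+p0

((((p2·p4+p4·p2'+p3)·(p2·p4+p3'·p4·p2'+p4·p2'·p3))')')'+p0
= ((((p2·p4+p4·p2'+p3)·(p2·p4+p4·p2'))')')'+p0   — distribution
= ((p2·p4+p4·p2'+p3)·(p2·p4+p4·p2'))'+p0   — double negation
= (p2·p4+p4·p2')'+p0   — absorption
= p4'+p0   — distribution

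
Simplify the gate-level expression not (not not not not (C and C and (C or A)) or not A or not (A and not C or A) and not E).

not (not not not not (C and C and (C or A)) or not A or not (A and not C or A) and not E)
= not (not not not not (C and C and (C or A)) or not A or not A and not E)
= not (not not not not (C and C and (C or A)) or not A)
= not not not (C and C and (C or A)) and A
= not not not (C and (C or A)) and A
= not (C and (C or A)) and A
= not C and A

not C and A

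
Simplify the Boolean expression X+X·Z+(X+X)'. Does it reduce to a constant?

X+X·Z+(X+X)'
= X+(X+X)'   — absorption
= X+X'   — idempotence
= 1   — complement

1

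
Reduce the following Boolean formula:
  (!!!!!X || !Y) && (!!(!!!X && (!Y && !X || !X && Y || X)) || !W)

!X || !Y && !W

(!!!!!X || !Y) && (!!(!!!X && (!Y && !X || !X && Y || X)) || !W)
= (!!!!!X || !Y) && (!!(!!!X && (!X || X)) || !W)   — distribution
= (!!!!!X || !Y) && (!!!!!X || !W)   — complement / identity
= !!!!!X || !Y && !W   — distribution
= !!!X || !Y && !W   — double negation
= !X || !Y && !W   — double negation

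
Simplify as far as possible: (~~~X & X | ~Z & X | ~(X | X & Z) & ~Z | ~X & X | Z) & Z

Z

(~~~X & X | ~Z & X | ~(X | X & Z) & ~Z | ~X & X | Z) & Z
= (~~~X & X | ~Z & X | ~X & ~Z | ~X & X | Z) & Z
= (~~~X & X | ~Z & X | ~X & ~Z | Z) & Z
= (~X & X | ~Z & X | ~X & ~Z | Z) & Z
= (~X & X | ~Z | Z) & Z
= (~Z | Z) & Z
= Z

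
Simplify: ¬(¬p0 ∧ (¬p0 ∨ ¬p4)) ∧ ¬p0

¬(¬p0 ∧ (¬p0 ∨ ¬p4)) ∧ ¬p0
= ¬¬p0 ∧ ¬p0
= p0 ∧ ¬p0
= False

False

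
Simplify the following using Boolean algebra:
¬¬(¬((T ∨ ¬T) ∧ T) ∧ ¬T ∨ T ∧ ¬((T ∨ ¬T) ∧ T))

¬T

¬¬(¬((T ∨ ¬T) ∧ T) ∧ ¬T ∨ T ∧ ¬((T ∨ ¬T) ∧ T))
= ¬¬¬((T ∨ ¬T) ∧ T)
= ¬((T ∨ ¬T) ∧ T)
= ¬T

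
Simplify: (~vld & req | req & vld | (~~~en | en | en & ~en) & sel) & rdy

(req | sel) & rdy

(~vld & req | req & vld | (~~~en | en | en & ~en) & sel) & rdy
= (~vld & req | req & vld | (~en | en | en & ~en) & sel) & rdy
= (req | (~en | en | en & ~en) & sel) & rdy
= (req | (~en | en) & sel) & rdy
= (req | sel) & rdy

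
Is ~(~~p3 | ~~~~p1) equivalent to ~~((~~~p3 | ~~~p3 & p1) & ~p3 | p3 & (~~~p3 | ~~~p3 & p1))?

No

E1: ~(~~p3 | ~~~~p1)
    = ~(~~p3 | ~~p1)   (double negation)
    = ~p3 & ~p1   (De Morgan)
E2: ~~((~~~p3 | ~~~p3 & p1) & ~p3 | p3 & (~~~p3 | ~~~p3 & p1))
    = ~~(~~~p3 | ~~~p3 & p1)   (distribution)
    = ~~~~~p3   (absorption)
    = ~~~p3   (double negation)
    = ~p3   (double negation)
These differ: at p1=1, p3=0, E1 = 0 but E2 = 1.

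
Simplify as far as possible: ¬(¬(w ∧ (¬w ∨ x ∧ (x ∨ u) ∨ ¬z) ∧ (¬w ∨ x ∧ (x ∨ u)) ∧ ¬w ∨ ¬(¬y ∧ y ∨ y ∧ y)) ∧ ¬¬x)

¬y ∨ ¬x

¬(¬(w ∧ (¬w ∨ x ∧ (x ∨ u) ∨ ¬z) ∧ (¬w ∨ x ∧ (x ∨ u)) ∧ ¬w ∨ ¬(¬y ∧ y ∨ y ∧ y)) ∧ ¬¬x)
= ¬(¬(w ∧ (¬w ∨ x ∧ (x ∨ u)) ∧ ¬w ∨ ¬(¬y ∧ y ∨ y ∧ y)) ∧ ¬¬x)   — absorption
= ¬(¬(w ∧ (¬w ∨ x) ∧ ¬w ∨ ¬(¬y ∧ y ∨ y ∧ y)) ∧ ¬¬x)   — absorption
= ¬(¬(w ∧ (¬w ∨ x) ∧ ¬w ∨ ¬y) ∧ ¬¬x)   — distribution
= ¬(¬(w ∧ ¬w ∨ ¬y) ∧ ¬¬x)   — absorption
= ¬(¬¬y ∧ ¬¬x)   — complement / identity
= ¬y ∨ ¬x   — De Morgan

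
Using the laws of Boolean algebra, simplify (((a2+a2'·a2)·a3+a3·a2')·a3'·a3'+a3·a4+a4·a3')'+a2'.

(((a2+a2'·a2)·a3+a3·a2')·a3'·a3'+a3·a4+a4·a3')'+a2'
= ((a2·a3+a3·a2')·a3'·a3'+a3·a4+a4·a3')'+a2'   [complement / identity]
= (a3·a3'·a3'+a3·a4+a4·a3')'+a2'   [distribution]
= (a3·a3'+a3·a4+a4·a3')'+a2'   [idempotence]
= (a3·a3'+a4)'+a2'   [distribution]
= a4'+a2'   [complement / identity]

a4'+a2'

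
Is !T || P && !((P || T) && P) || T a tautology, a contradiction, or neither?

tautology

!T || P && !((P || T) && P) || T
= !T || P && !P || T   (absorption)
= !T || T   (complement / identity)
= true   (complement)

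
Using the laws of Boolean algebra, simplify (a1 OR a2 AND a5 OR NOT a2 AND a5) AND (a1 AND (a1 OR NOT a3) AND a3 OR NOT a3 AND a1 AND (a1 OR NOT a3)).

a1

(a1 OR a2 AND a5 OR NOT a2 AND a5) AND (a1 AND (a1 OR NOT a3) AND a3 OR NOT a3 AND a1 AND (a1 OR NOT a3))
= (a1 OR a2 AND a5 OR NOT a2 AND a5) AND a1 AND (a1 OR NOT a3)
= (a1 OR a5) AND a1 AND (a1 OR NOT a3)
= (a1 OR a5) AND a1
= a1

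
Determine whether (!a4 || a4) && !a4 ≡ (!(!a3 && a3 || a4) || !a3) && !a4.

E1: (!a4 || a4) && !a4
    = !a4   [complement / identity]
E2: (!(!a3 && a3 || a4) || !a3) && !a4
    = (!a4 || !a3) && !a4   [complement / identity]
    = !a4   [absorption]
Both reduce to !a4, so they are equivalent.

Yes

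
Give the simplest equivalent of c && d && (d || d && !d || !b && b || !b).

c && d

c && d && (d || d && !d || !b && b || !b)
= c && d && (d || d && !d || !b)
= c && d && (d || !b)
= c && d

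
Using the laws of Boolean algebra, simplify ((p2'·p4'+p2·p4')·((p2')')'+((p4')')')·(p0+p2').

p4'·(p0+p2')

((p2'·p4'+p2·p4')·((p2')')'+((p4')')')·(p0+p2')
= ((p2'·p4'+p2·p4')·((p2')')'+p4')·(p0+p2')   — double negation
= ((p2'·p4'+p2·p4')·p2'+p4')·(p0+p2')   — double negation
= (p4'·p2'+p4')·(p0+p2')   — distribution
= p4'·(p0+p2')   — absorption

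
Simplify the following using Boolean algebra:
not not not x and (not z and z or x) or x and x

x

not not not x and (not z and z or x) or x and x
= not not not x and x or x and x   (complement / identity)
= not x and x or x and x   (double negation)
= x   (distribution)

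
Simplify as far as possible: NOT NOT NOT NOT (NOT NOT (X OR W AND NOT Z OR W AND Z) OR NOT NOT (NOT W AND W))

NOT NOT NOT NOT (NOT NOT (X OR W AND NOT Z OR W AND Z) OR NOT NOT (NOT W AND W))
= NOT NOT NOT NOT (NOT NOT (X OR W) OR NOT NOT (NOT W AND W))
= NOT NOT NOT (NOT (X OR W) AND NOT (NOT W AND W))
= NOT NOT (X OR W OR NOT W AND W)
= NOT NOT (X OR W)
= X OR W

X OR W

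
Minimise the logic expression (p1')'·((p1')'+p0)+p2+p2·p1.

(p1')'·((p1')'+p0)+p2+p2·p1
= (p1')'+p2+p2·p1
= (p1')'+p2
= p1+p2

p1+p2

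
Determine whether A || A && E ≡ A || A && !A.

E1: A || A && E
    = A   — absorption
E2: A || A && !A
    = A   — complement / identity
Both reduce to A, so they are equivalent.

Yes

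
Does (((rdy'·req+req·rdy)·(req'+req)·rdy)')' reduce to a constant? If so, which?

(((rdy'·req+req·rdy)·(req'+req)·rdy)')'
= ((req·(req'+req)·rdy)')'   (distribution)
= ((req·rdy)')'   (complement / identity)
= req·rdy   (double negation)
This depends on rdy, req, so it is not a constant.

no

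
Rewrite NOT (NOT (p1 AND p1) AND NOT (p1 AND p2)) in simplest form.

NOT (NOT (p1 AND p1) AND NOT (p1 AND p2))
= p1 AND p1 OR p1 AND p2   — De Morgan
= p1 AND (p1 OR p2)   — distribution
= p1   — absorption

p1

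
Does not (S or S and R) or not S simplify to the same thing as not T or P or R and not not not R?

No

E1: not (S or S and R) or not S
    = not S or not S   [absorption]
    = not S   [idempotence]
E2: not T or P or R and not not not R
    = not T or P or R and not R   [double negation]
    = not T or P   [complement / identity]
These differ: at P=1, R=1, S=1, T=0, E1 = 0 but E2 = 1.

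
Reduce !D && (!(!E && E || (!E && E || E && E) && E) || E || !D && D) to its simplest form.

!D && (!(!E && E || (!E && E || E && E) && E) || E || !D && D)
= !D && (!(!E && E || (!E && E || E && E) && E) || E)   [complement / identity]
= !D && (!(!E && E || E && E) || E)   [distribution]
= !D && (!E || E)   [distribution]
= !D   [complement / identity]

!D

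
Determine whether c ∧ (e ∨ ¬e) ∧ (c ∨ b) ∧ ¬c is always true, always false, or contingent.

always false

c ∧ (e ∨ ¬e) ∧ (c ∨ b) ∧ ¬c
= c ∧ (c ∨ b) ∧ ¬c   (complement / identity)
= c ∧ ¬c   (absorption)
= False   (complement)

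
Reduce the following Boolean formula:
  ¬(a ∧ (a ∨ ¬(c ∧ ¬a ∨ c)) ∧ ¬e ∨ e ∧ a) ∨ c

¬a ∨ c

¬(a ∧ (a ∨ ¬(c ∧ ¬a ∨ c)) ∧ ¬e ∨ e ∧ a) ∨ c
= ¬(a ∧ (a ∨ ¬c) ∧ ¬e ∨ e ∧ a) ∨ c   — absorption
= ¬(a ∧ ¬e ∨ e ∧ a) ∨ c   — absorption
= ¬a ∨ c   — distribution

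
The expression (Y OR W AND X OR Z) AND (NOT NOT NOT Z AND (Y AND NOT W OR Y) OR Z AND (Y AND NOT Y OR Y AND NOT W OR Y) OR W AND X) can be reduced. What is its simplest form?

(Y OR W AND X OR Z) AND (NOT NOT NOT Z AND (Y AND NOT W OR Y) OR Z AND (Y AND NOT Y OR Y AND NOT W OR Y) OR W AND X)
= (Y OR W AND X OR Z) AND (NOT Z AND (Y AND NOT W OR Y) OR Z AND (Y AND NOT Y OR Y AND NOT W OR Y) OR W AND X)   — double negation
= (Y OR W AND X OR Z) AND (NOT Z AND (Y AND NOT W OR Y) OR Z AND (Y AND NOT W OR Y) OR W AND X)   — complement / identity
= (Y OR W AND X OR Z) AND (Y AND NOT W OR Y OR W AND X)   — distribution
= (Y OR W AND X OR Z) AND (Y OR W AND X)   — absorption
= Y OR W AND X   — absorption

Y OR W AND X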